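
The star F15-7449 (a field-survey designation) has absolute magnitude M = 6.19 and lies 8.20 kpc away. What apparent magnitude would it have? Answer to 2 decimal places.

d = 8.20 kpc = 8200 pc
m = M + 5 log₁₀ d − 5 = 6.19 + 5·3.9138 − 5 = 20.759

m ≈ 20.76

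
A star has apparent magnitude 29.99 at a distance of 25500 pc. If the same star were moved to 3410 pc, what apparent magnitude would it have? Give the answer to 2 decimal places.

Flux ∝ 1/d², so Δm = 5 log₁₀(d₂/d₁) = 5 log₁₀(3410/25500) = -4.369
m₂ = m₁ + Δm = 29.99 + (-4.369) = 25.621

m ≈ 25.62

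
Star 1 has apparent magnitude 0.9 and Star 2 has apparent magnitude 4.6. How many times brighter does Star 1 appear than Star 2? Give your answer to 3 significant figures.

Magnitude difference = -3.7
Flux ratio = 10^(−0.4 Δm) = 10^(−0.4 × -3.7) = 10^1.480 = 30.20

30.2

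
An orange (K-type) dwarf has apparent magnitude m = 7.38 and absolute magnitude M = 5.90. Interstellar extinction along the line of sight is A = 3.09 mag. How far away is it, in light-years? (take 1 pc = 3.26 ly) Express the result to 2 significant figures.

m − M = 5 log₁₀(d/10 pc) + A  ⇒  7.38 − (5.90) − 3.09 = 5 log₁₀(d/10)
-1.610 = 5 log₁₀(d/10)
log₁₀ d = (m − M − A)/5 + 1 = 0.6780
d = 10^0.6780 = 4.764 pc
= 15.53 ly

d ≈ 16 ly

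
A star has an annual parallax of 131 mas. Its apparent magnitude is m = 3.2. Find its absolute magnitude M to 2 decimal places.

p = 131 mas = 0.131″ → d = 1/p = 7.634 pc
5 log₁₀(d/10 pc) = 5 log₁₀(7.634) − 5 = -0.586
M = m − 5 log₁₀(d/10) = 3.2 + 0.586 = 3.786

M ≈ 3.79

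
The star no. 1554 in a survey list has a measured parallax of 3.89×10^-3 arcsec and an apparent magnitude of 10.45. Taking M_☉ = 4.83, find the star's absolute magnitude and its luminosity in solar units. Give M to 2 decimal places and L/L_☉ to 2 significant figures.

d = 1/p = 1/3.89×10^-3″ = 257.1 pc
M = m − 5 log₁₀ d + 5 = 10.45 − 5·2.4101 + 5 = 3.400
M − M_☉ = 3.400 − 4.83 = -1.430
L/L_☉ = 10^(−0.4 × -1.430) = 3.733

M ≈ 3.40; L/L_☉ ≈ 3.7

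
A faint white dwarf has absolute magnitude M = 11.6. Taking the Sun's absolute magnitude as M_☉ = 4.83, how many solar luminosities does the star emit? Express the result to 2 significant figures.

M − M_☉ = 11.6 − 4.83 = 6.770
L/L_☉ = 10^(−0.4 (M − M_☉)) = 10^-2.708 = 1.959×10^-3

L/L_☉ ≈ 2.0×10^-3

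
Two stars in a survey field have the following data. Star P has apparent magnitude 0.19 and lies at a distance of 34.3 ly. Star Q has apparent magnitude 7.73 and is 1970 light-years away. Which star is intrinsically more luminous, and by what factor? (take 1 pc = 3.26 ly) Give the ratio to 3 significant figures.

Star Q is more luminous, by a factor of 3.18.

Star P: d = 34.3 ly / 3.26 = 10.52 pc
Star P: M = m − 5 log₁₀ d + 5 = 0.19 − 5·1.0221 + 5 = 0.080
Star Q: d = 1970 ly / 3.26 = 604.3 pc
Star Q: M = m − 5 log₁₀ d + 5 = 7.73 − 5·2.7812 + 5 = -1.176
ΔM = M_P − M_Q = 0.080 − (-1.176) = 1.256; smaller M is more luminous → Star Q.
L ratio = 10^(0.4 |ΔM|) = 10^0.502 = 3.179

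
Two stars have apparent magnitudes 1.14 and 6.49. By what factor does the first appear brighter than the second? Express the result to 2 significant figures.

Magnitude difference = -5.35
Flux ratio = 10^(−0.4 Δm) = 10^(−0.4 × -5.35) = 10^2.140 = 138.0

140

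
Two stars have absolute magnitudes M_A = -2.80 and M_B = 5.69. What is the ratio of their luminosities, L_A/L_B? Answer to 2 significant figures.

ΔM = M_A − M_B = -8.49
L_A/L_B = 10^(−0.4 ΔM) = 10^3.396 = 2489

L_A/L_B ≈ 2500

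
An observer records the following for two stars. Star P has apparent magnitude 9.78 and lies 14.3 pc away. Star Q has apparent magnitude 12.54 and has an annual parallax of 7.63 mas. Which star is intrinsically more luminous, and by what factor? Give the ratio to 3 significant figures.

Star Q is more luminous, by a factor of 6.61.

Star P: M = m − 5 log₁₀ d + 5 = 9.78 − 5·1.1553 + 5 = 9.003
Star Q: p = 7.63 mas = 7.63×10^-3″ → d = 1/p = 131.1 pc
Star Q: M = m − 5 log₁₀ d + 5 = 12.54 − 5·2.1175 + 5 = 6.953
ΔM = M_P − M_Q = 9.003 − (6.953) = 2.051; smaller M is more luminous → Star Q.
L ratio = 10^(0.4 |ΔM|) = 10^0.820 = 6.611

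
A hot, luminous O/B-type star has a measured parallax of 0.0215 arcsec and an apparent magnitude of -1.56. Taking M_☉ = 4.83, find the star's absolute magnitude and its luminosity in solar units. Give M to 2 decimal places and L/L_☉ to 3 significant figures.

d = 1/p = 1/0.0215″ = 46.51 pc
M = m − 5 log₁₀ d + 5 = -1.56 − 5·1.6676 + 5 = -4.898
M − M_☉ = -4.898 − 4.83 = -9.728
L/L_☉ = 10^(−0.4 × -9.728) = 7783

M ≈ -4.90; L/L_☉ ≈ 7780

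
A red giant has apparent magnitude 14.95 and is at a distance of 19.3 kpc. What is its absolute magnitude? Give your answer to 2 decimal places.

M ≈ -1.48

d = 19.3 kpc = 19300 pc
5 log₁₀(d/10 pc) = 5 log₁₀(19300) − 5 = 16.428
M = m − 5 log₁₀(d/10) = 14.95 − 16.428 = -1.478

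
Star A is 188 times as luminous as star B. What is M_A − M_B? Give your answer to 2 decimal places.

M_A − M_B ≈ -5.69

Pogson: ΔM = −2.5 log₁₀(ratio) = −2.5 log₁₀(188) = −2.5 × 2.2742 = -5.685
Star A is brighter, so it has the smaller magnitude: the difference is negative.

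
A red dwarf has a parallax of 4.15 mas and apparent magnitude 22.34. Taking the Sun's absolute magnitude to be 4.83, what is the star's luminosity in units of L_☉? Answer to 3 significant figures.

L/L_☉ ≈ 5.75×10^-5

d = 1/p = 1000/4.15 mas = 241.0 pc
M = m − 5 log₁₀ d + 5 = 22.34 − 5·2.3820 + 5 = 15.430
M − M_☉ = 15.430 − 4.83 = 10.600
L/L_☉ = 10^(−0.4 × 10.600) = 5.753×10^-5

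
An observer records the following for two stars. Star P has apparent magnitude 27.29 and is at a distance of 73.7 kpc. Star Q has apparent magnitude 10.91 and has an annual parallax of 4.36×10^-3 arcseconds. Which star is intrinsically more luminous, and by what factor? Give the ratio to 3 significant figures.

Star Q is more luminous, by a factor of 34.5.

Star P: d = 73.7 kpc = 73700 pc
Star P: M = m − 5 log₁₀ d + 5 = 27.29 − 5·4.8675 + 5 = 7.953
Star Q: d = 1/p = 1/4.36×10^-3″ = 229.4 pc
Star Q: M = m − 5 log₁₀ d + 5 = 10.91 − 5·2.3605 + 5 = 4.107
ΔM = M_P − M_Q = 7.953 − (4.107) = 3.845; smaller M is more luminous → Star Q.
L ratio = 10^(0.4 |ΔM|) = 10^1.538 = 34.52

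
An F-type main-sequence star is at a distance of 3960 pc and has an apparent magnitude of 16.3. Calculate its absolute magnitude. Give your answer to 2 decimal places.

5 log₁₀(d/10 pc) = 5 log₁₀(3960) − 5 = 12.988
M = m − 5 log₁₀(d/10) = 16.3 − 12.988 = 3.312

M ≈ 3.31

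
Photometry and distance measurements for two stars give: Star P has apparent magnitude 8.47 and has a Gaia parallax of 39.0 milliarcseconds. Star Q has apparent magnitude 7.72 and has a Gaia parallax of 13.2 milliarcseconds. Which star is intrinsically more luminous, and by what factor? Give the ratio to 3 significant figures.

Star Q is more luminous, by a factor of 17.4.

Star P: p = 39.0 mas = 0.0390″ → d = 1/p = 25.64 pc
Star P: M = m − 5 log₁₀ d + 5 = 8.47 − 5·1.4089 + 5 = 6.425
Star Q: p = 13.2 mas = 0.0132″ → d = 1/p = 75.76 pc
Star Q: M = m − 5 log₁₀ d + 5 = 7.72 − 5·1.8794 + 5 = 3.323
ΔM = M_P − M_Q = 6.425 − (3.323) = 3.102; smaller M is more luminous → Star Q.
L ratio = 10^(0.4 |ΔM|) = 10^1.241 = 17.42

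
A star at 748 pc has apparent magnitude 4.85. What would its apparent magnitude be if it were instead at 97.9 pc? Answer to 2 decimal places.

m ≈ 0.43

Flux ∝ 1/d², so Δm = 5 log₁₀(d₂/d₁) = 5 log₁₀(97.9/748) = -4.416
m₂ = m₁ + Δm = 4.85 + (-4.416) = 0.434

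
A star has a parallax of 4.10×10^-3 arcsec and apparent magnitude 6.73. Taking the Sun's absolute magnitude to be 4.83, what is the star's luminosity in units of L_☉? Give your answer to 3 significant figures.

L/L_☉ ≈ 103

d = 1/p = 1/4.10×10^-3″ = 243.9 pc
M = m − 5 log₁₀ d + 5 = 6.73 − 5·2.3872 + 5 = -0.206
M − M_☉ = -0.206 − 4.83 = -5.036
L/L_☉ = 10^(−0.4 × -5.036) = 103.4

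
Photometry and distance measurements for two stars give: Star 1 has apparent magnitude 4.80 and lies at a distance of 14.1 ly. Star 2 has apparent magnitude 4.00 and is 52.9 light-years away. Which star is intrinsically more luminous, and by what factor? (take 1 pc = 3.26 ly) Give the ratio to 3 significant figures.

Star 2 is more luminous, by a factor of 29.4.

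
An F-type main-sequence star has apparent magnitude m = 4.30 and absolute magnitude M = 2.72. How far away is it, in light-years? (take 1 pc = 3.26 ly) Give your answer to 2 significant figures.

Distance modulus: m − M = 4.30 − (2.72) = 1.580
m − M = 5 log₁₀ d − 5
log₁₀ d = (m − M)/5 + 1 = 1.3160
d = 10^1.3160 = 20.70 pc
= 67.49 ly

d ≈ 67 ly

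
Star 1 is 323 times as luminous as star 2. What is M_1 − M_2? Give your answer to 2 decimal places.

M_1 − M_2 ≈ -6.27

Pogson: ΔM = −2.5 log₁₀(ratio) = −2.5 log₁₀(323) = −2.5 × 2.5092 = -6.273
Star 1 is brighter, so it has the smaller magnitude: the difference is negative.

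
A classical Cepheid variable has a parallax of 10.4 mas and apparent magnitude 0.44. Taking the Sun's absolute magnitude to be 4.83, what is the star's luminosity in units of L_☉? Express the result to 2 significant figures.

d = 1/p = 1000/10.4 mas = 96.15 pc
M = m − 5 log₁₀ d + 5 = 0.44 − 5·1.9830 + 5 = -4.475
M − M_☉ = -4.475 − 4.83 = -9.305
L/L_☉ = 10^(−0.4 × -9.305) = 5271

L/L_☉ ≈ 5300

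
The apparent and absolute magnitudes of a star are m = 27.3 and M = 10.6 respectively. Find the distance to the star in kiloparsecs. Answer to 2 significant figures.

d ≈ 22 kpc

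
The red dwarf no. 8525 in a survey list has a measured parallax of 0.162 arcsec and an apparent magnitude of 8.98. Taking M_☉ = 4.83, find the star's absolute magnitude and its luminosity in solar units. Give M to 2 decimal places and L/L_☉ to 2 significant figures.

M ≈ 10.03; L/L_☉ ≈ 8.3×10^-3

d = 1/p = 1/0.162″ = 6.173 pc
M = m − 5 log₁₀ d + 5 = 8.98 − 5·0.7905 + 5 = 10.028
M − M_☉ = 10.028 − 4.83 = 5.198
L/L_☉ = 10^(−0.4 × 5.198) = 8.336×10^-3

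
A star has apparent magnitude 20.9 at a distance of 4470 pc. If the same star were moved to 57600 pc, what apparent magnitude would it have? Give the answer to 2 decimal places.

m ≈ 26.45

Flux ∝ 1/d², so Δm = 5 log₁₀(d₂/d₁) = 5 log₁₀(57600/4470) = 5.551
m₂ = m₁ + Δm = 20.9 + (5.551) = 26.451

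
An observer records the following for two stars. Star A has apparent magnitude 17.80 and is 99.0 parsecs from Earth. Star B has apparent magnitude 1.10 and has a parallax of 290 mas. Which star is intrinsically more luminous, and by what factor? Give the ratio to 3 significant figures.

Star B is more luminous, by a factor of 5810.

Star A: M = m − 5 log₁₀ d + 5 = 17.80 − 5·1.9956 + 5 = 12.822
Star B: p = 290 mas = 0.290″ → d = 1/p = 3.448 pc
Star B: M = m − 5 log₁₀ d + 5 = 1.10 − 5·0.5376 + 5 = 3.412
ΔM = M_A − M_B = 12.822 − (3.412) = 9.410; smaller M is more luminous → Star B.
L ratio = 10^(0.4 |ΔM|) = 10^3.764 = 5807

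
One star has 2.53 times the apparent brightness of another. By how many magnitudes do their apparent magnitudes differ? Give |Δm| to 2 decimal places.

Pogson: Δm = −2.5 log₁₀(ratio) = −2.5 log₁₀(2.53) = −2.5 × 0.4031 = -1.008

|Δm| ≈ 1.01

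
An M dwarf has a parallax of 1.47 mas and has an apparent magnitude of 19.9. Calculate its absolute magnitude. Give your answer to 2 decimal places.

M ≈ 10.74

p = 1.47 mas = 1.47×10^-3″ → d = 1/p = 680.3 pc
5 log₁₀(d/10 pc) = 5 log₁₀(680.3) − 5 = 9.163
M = m − 5 log₁₀(d/10) = 19.9 − 9.163 = 10.737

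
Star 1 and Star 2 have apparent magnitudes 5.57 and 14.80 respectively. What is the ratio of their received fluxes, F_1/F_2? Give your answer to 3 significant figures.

F_1/F_2 ≈ 4920

Δm = 5.57 − (14.80) = -9.23
Flux ratio = 10^(−0.4 Δm) = 10^(−0.4 × -9.23) = 10^3.692 = 4920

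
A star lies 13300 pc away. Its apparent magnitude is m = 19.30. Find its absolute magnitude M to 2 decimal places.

5 log₁₀(d/10 pc) = 5 log₁₀(13300) − 5 = 15.619
M = m − 5 log₁₀(d/10) = 19.30 − 15.619 = 3.681

M ≈ 3.68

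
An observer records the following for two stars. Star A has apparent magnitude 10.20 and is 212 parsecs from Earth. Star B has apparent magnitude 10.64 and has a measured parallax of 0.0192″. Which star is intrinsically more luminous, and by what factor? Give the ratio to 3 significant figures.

Star A is more luminous, by a factor of 24.8.

Star A: M = m − 5 log₁₀ d + 5 = 10.20 − 5·2.3263 + 5 = 3.568
Star B: d = 1/p = 1/0.0192″ = 52.08 pc
Star B: M = m − 5 log₁₀ d + 5 = 10.64 − 5·1.7167 + 5 = 7.057
ΔM = M_A − M_B = 3.568 − (7.057) = -3.488; smaller M is more luminous → Star A.
L ratio = 10^(0.4 |ΔM|) = 10^1.395 = 24.85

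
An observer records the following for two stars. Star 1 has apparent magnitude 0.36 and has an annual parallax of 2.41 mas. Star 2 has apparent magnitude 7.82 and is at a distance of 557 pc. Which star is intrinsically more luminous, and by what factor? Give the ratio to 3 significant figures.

Star 1 is more luminous, by a factor of 535.

Star 1: p = 2.41 mas = 2.41×10^-3″ → d = 1/p = 414.9 pc
Star 1: M = m − 5 log₁₀ d + 5 = 0.36 − 5·2.6180 + 5 = -7.730
Star 2: M = m − 5 log₁₀ d + 5 = 7.82 − 5·2.7459 + 5 = -0.909
ΔM = M_1 − M_2 = -7.730 − (-0.909) = -6.821; smaller M is more luminous → Star 1.
L ratio = 10^(0.4 |ΔM|) = 10^2.728 = 534.9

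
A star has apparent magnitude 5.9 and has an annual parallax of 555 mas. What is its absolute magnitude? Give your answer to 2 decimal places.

M ≈ 9.62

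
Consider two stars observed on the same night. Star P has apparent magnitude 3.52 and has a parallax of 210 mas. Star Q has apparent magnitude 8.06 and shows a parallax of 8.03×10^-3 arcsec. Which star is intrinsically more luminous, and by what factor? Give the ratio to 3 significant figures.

Star Q is more luminous, by a factor of 10.4.

Star P: p = 210 mas = 0.210″ → d = 1/p = 4.762 pc
Star P: M = m − 5 log₁₀ d + 5 = 3.52 − 5·0.6778 + 5 = 5.131
Star Q: d = 1/p = 1/8.03×10^-3″ = 124.5 pc
Star Q: M = m − 5 log₁₀ d + 5 = 8.06 − 5·2.0953 + 5 = 2.584
ΔM = M_P − M_Q = 5.131 − (2.584) = 2.548; smaller M is more luminous → Star Q.
L ratio = 10^(0.4 |ΔM|) = 10^1.019 = 10.45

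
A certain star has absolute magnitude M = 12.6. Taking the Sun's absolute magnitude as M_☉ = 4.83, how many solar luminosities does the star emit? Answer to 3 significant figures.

M − M_☉ = 12.6 − 4.83 = 7.770
L/L_☉ = 10^(−0.4 (M − M_☉)) = 10^-3.108 = 7.798×10^-4

L/L_☉ ≈ 7.80×10^-4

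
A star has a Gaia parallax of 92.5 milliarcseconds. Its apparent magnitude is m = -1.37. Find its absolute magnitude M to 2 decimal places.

p = 92.5 mas = 0.0925″ → d = 1/p = 10.81 pc
5 log₁₀(d/10 pc) = 5 log₁₀(10.81) − 5 = 0.169
M = m − 5 log₁₀(d/10) = -1.37 − 0.169 = -1.539

M ≈ -1.54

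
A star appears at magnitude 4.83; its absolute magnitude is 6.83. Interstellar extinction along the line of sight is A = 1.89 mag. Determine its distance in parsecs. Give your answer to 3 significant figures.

d ≈ 1.67 pc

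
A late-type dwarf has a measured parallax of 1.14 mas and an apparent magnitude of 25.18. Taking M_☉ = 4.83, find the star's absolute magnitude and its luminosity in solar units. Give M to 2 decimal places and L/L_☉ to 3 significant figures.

M ≈ 15.46; L/L_☉ ≈ 5.57×10^-5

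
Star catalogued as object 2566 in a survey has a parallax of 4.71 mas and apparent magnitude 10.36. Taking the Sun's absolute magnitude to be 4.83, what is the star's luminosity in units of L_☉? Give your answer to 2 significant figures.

d = 1/p = 1000/4.71 mas = 212.3 pc
M = m − 5 log₁₀ d + 5 = 10.36 − 5·2.3270 + 5 = 3.725
M − M_☉ = 3.725 − 4.83 = -1.105
L/L_☉ = 10^(−0.4 × -1.105) = 2.767

L/L_☉ ≈ 2.8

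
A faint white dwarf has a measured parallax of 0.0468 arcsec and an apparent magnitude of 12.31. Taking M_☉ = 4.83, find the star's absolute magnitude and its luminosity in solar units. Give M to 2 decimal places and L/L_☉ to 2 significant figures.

M ≈ 10.66; L/L_☉ ≈ 4.7×10^-3

d = 1/p = 1/0.0468″ = 21.37 pc
M = m − 5 log₁₀ d + 5 = 12.31 − 5·1.3298 + 5 = 10.661
M − M_☉ = 10.661 − 4.83 = 5.831
L/L_☉ = 10^(−0.4 × 5.831) = 4.651×10^-3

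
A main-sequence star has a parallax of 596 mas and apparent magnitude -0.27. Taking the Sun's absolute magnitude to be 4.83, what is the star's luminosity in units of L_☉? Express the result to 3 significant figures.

L/L_☉ ≈ 3.09

d = 1/p = 1000/596 mas = 1.678 pc
M = m − 5 log₁₀ d + 5 = -0.27 − 5·0.2248 + 5 = 3.606
M − M_☉ = 3.606 − 4.83 = -1.224
L/L_☉ = 10^(−0.4 × -1.224) = 3.087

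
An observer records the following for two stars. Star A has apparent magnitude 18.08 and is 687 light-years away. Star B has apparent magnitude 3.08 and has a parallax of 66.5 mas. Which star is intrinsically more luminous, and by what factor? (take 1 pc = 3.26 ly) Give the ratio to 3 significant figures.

Star A: d = 687 ly / 3.26 = 210.7 pc
Star A: M = m − 5 log₁₀ d + 5 = 18.08 − 5·2.3237 + 5 = 11.461
Star B: p = 66.5 mas = 0.0665″ → d = 1/p = 15.04 pc
Star B: M = m − 5 log₁₀ d + 5 = 3.08 − 5·1.1772 + 5 = 2.194
ΔM = M_A − M_B = 11.461 − (2.194) = 9.267; smaller M is more luminous → Star B.
L ratio = 10^(0.4 |ΔM|) = 10^3.707 = 5092

Star B is more luminous, by a factor of 5090.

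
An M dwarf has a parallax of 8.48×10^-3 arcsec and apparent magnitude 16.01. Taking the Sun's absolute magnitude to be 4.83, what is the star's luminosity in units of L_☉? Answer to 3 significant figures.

d = 1/p = 1/8.48×10^-3″ = 117.9 pc
M = m − 5 log₁₀ d + 5 = 16.01 − 5·2.0716 + 5 = 10.652
M − M_☉ = 10.652 − 4.83 = 5.822
L/L_☉ = 10^(−0.4 × 5.822) = 4.690×10^-3

L/L_☉ ≈ 4.69×10^-3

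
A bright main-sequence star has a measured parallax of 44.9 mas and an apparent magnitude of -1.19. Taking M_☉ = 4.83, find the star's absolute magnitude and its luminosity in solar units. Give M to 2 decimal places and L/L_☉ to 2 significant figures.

d = 1/p = 1000/44.9 mas = 22.27 pc
M = m − 5 log₁₀ d + 5 = -1.19 − 5·1.3478 + 5 = -2.929
M − M_☉ = -2.929 − 4.83 = -7.759
L/L_☉ = 10^(−0.4 × -7.759) = 1269

M ≈ -2.93; L/L_☉ ≈ 1300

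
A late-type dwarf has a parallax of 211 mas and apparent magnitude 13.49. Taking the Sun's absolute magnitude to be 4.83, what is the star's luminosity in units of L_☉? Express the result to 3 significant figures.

d = 1/p = 1000/211 mas = 4.739 pc
M = m − 5 log₁₀ d + 5 = 13.49 − 5·0.6757 + 5 = 15.111
M − M_☉ = 15.111 − 4.83 = 10.281
L/L_☉ = 10^(−0.4 × 10.281) = 7.717×10^-5

L/L_☉ ≈ 7.72×10^-5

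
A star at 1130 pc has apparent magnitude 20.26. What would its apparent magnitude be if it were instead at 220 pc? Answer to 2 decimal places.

m ≈ 16.71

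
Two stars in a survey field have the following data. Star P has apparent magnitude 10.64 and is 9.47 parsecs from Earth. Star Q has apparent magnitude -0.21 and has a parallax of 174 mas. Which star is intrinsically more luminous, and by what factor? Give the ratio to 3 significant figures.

Star P: M = m − 5 log₁₀ d + 5 = 10.64 − 5·0.9763 + 5 = 10.758
Star Q: p = 174 mas = 0.174″ → d = 1/p = 5.747 pc
Star Q: M = m − 5 log₁₀ d + 5 = -0.21 − 5·0.7595 + 5 = 0.993
ΔM = M_P − M_Q = 10.758 − (0.993) = 9.766; smaller M is more luminous → Star Q.
L ratio = 10^(0.4 |ΔM|) = 10^3.906 = 8058

Star Q is more luminous, by a factor of 8060.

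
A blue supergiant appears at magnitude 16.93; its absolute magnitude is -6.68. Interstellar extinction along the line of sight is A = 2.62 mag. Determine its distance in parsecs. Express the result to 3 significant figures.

d ≈ 158000 pc

m − M = 5 log₁₀(d/10 pc) + A  ⇒  16.93 − (-6.68) − 2.62 = 5 log₁₀(d/10)
20.990 = 5 log₁₀(d/10)
log₁₀ d = (m − M − A)/5 + 1 = 5.1980
d = 10^5.1980 = 157800 pc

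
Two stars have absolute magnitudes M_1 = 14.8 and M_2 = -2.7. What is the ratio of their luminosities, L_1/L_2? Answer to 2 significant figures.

L_1/L_2 ≈ 1.0×10^-7

ΔM = M_1 − M_2 = 17.5
L_1/L_2 = 10^(−0.4 ΔM) = 10^-7.000 = 1.000×10^-7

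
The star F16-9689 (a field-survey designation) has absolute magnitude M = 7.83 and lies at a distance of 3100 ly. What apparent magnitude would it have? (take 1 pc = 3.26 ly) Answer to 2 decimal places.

m ≈ 17.72

d = 3100 ly / 3.26 = 950.9 pc
m = M + 5 log₁₀ d − 5 = 7.83 + 5·2.9781 − 5 = 17.721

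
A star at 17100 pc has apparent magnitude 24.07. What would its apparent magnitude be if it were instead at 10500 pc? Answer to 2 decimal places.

m ≈ 23.01

Flux ∝ 1/d², so Δm = 5 log₁₀(d₂/d₁) = 5 log₁₀(10500/17100) = -1.059
m₂ = m₁ + Δm = 24.07 + (-1.059) = 23.011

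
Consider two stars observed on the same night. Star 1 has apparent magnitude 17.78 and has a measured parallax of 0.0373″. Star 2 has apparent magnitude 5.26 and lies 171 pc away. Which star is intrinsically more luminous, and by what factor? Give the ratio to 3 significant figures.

Star 1: d = 1/p = 1/0.0373″ = 26.81 pc
Star 1: M = m − 5 log₁₀ d + 5 = 17.78 − 5·1.4283 + 5 = 15.639
Star 2: M = m − 5 log₁₀ d + 5 = 5.26 − 5·2.2330 + 5 = -0.905
ΔM = M_1 − M_2 = 15.639 − (-0.905) = 16.544; smaller M is more luminous → Star 2.
L ratio = 10^(0.4 |ΔM|) = 10^6.617 = 4.144×10^6

Star 2 is more luminous, by a factor of 4.14×10^6.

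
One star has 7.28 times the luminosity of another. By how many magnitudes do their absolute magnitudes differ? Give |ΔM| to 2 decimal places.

|ΔM| ≈ 2.16

Pogson: ΔM = −2.5 log₁₀(ratio) = −2.5 log₁₀(7.28) = −2.5 × 0.8621 = -2.155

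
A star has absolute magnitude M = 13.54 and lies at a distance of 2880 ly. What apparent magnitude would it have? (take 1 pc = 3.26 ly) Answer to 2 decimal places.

m ≈ 23.27

d = 2880 ly / 3.26 = 883.4 pc
m = M + 5 log₁₀ d − 5 = 13.54 + 5·2.9462 − 5 = 23.271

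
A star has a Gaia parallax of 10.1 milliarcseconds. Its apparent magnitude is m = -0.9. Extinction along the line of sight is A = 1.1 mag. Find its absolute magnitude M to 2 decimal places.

M ≈ -6.98

p = 10.1 mas = 0.0101″ → d = 1/p = 99.01 pc
5 log₁₀(d/10 pc) = 5 log₁₀(99.01) − 5 = 4.978
M = m − 5 log₁₀(d/10) − A = -0.9 − 4.978 − 1.1 = -6.978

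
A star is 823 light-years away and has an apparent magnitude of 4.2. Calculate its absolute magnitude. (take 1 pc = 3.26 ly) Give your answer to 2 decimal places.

M ≈ -2.81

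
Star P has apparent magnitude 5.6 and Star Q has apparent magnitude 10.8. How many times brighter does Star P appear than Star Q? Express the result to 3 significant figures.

120

Δm = 5.6 − (10.8) = -5.2
Flux ratio = 10^(−0.4 Δm) = 10^(−0.4 × -5.2) = 10^2.080 = 120.2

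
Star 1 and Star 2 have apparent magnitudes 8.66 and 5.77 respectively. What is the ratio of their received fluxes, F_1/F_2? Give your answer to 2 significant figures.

F_1/F_2 ≈ 0.070

Δm = 8.66 − (5.77) = 2.89
Flux ratio = 10^(−0.4 Δm) = 10^(−0.4 × 2.89) = 10^-1.156 = 0.06982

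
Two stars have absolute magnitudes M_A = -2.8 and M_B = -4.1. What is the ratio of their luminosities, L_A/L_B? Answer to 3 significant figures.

L_A/L_B ≈ 0.302

ΔM = M_A − M_B = 1.3
L_A/L_B = 10^(−0.4 ΔM) = 10^-0.520 = 0.3020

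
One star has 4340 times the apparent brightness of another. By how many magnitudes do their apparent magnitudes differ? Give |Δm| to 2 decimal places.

Pogson: Δm = −2.5 log₁₀(ratio) = −2.5 log₁₀(4340) = −2.5 × 3.6375 = -9.094

|Δm| ≈ 9.09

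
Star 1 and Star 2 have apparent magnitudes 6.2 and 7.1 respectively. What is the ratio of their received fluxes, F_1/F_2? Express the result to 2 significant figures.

F_1/F_2 ≈ 2.3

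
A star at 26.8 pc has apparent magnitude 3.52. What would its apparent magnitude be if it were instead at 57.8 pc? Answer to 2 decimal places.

m ≈ 5.19

Flux ∝ 1/d², so Δm = 5 log₁₀(d₂/d₁) = 5 log₁₀(57.8/26.8) = 1.669
m₂ = m₁ + Δm = 3.52 + (1.669) = 5.189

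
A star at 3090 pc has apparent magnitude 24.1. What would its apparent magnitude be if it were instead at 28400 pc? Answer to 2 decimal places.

m ≈ 28.92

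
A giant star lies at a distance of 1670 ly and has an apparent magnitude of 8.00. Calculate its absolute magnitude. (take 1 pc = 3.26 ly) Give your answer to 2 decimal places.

M ≈ -0.55

d = 1670 ly / 3.26 = 512.3 pc
5 log₁₀(d/10 pc) = 5 log₁₀(512.3) − 5 = 8.547
M = m − 5 log₁₀(d/10) = 8.00 − 8.547 = -0.547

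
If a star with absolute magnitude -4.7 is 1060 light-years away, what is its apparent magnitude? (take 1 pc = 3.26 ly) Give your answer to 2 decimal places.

d = 1060 ly / 3.26 = 325.2 pc
m = M + 5 log₁₀ d − 5 = -4.7 + 5·2.5121 − 5 = 2.860

m ≈ 2.86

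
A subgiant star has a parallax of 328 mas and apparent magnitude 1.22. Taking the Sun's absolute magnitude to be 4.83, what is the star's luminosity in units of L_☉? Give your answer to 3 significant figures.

L/L_☉ ≈ 2.58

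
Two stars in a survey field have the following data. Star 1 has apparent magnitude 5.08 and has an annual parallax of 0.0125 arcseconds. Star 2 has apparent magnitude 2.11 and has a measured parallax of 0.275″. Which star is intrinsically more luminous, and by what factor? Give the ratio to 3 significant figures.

Star 1: d = 1/p = 1/0.0125″ = 80.00 pc
Star 1: M = m − 5 log₁₀ d + 5 = 5.08 − 5·1.9031 + 5 = 0.565
Star 2: d = 1/p = 1/0.275″ = 3.636 pc
Star 2: M = m − 5 log₁₀ d + 5 = 2.11 − 5·0.5607 + 5 = 4.307
ΔM = M_1 − M_2 = 0.565 − (4.307) = -3.742; smaller M is more luminous → Star 1.
L ratio = 10^(0.4 |ΔM|) = 10^1.497 = 31.39

Star 1 is more luminous, by a factor of 31.4.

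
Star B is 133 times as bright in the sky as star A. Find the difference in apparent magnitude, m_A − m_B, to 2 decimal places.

Pogson: Δm = −2.5 log₁₀(ratio) = −2.5 log₁₀(133) = −2.5 × 2.1239 = -5.310
Star B is brighter so has the smaller magnitude: m_A − m_B is positive.

m_A − m_B ≈ 5.31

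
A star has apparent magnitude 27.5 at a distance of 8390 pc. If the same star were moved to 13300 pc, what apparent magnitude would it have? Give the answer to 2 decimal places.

Flux ∝ 1/d², so Δm = 5 log₁₀(d₂/d₁) = 5 log₁₀(13300/8390) = 1.000
m₂ = m₁ + Δm = 27.5 + (1.000) = 28.500

m ≈ 28.50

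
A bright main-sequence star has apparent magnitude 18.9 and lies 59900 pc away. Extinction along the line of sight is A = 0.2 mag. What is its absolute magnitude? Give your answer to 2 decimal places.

M ≈ -0.19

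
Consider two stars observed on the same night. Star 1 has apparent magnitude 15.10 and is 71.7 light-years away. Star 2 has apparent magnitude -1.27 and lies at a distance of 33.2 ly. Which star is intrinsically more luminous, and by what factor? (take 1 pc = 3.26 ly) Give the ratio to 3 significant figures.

Star 1: d = 71.7 ly / 3.26 = 21.99 pc
Star 1: M = m − 5 log₁₀ d + 5 = 15.10 − 5·1.3423 + 5 = 13.388
Star 2: d = 33.2 ly / 3.26 = 10.18 pc
Star 2: M = m − 5 log₁₀ d + 5 = -1.27 − 5·1.0079 + 5 = -1.310
ΔM = M_1 − M_2 = 13.388 − (-1.310) = 14.698; smaller M is more luminous → Star 2.
L ratio = 10^(0.4 |ΔM|) = 10^5.879 = 757200

Star 2 is more luminous, by a factor of 757000.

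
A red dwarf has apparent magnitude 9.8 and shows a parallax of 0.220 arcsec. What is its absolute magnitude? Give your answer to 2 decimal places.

M ≈ 11.51

d = 1/p = 1/0.220″ = 4.545 pc
5 log₁₀(d/10 pc) = 5 log₁₀(4.545) − 5 = -1.712
M = m − 5 log₁₀(d/10) = 9.8 + 1.712 = 11.512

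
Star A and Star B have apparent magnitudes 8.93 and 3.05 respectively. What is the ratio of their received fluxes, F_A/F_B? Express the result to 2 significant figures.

Magnitude difference = 5.88
Flux ratio = 10^(−0.4 Δm) = 10^(−0.4 × 5.88) = 10^-2.352 = 4.446×10^-3

F_A/F_B ≈ 4.4×10^-3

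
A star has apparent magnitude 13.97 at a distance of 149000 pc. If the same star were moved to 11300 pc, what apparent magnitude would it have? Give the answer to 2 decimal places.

m ≈ 8.37

Flux ∝ 1/d², so Δm = 5 log₁₀(d₂/d₁) = 5 log₁₀(11300/149000) = -5.601
m₂ = m₁ + Δm = 13.97 + (-5.601) = 8.369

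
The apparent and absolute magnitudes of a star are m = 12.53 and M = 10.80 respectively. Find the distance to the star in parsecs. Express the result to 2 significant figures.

d ≈ 22 pc

μ = m − M = 1.730
m − M = 5 log₁₀ d − 5
log₁₀ d = (m − M)/5 + 1 = 1.3460
d = 10^1.3460 = 22.18 pc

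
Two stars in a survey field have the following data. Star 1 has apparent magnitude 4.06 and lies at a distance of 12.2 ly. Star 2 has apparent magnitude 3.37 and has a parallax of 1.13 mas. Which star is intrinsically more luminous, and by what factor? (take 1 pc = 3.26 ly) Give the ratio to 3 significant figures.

Star 1: d = 12.2 ly / 3.26 = 3.742 pc
Star 1: M = m − 5 log₁₀ d + 5 = 4.06 − 5·0.5731 + 5 = 6.194
Star 2: p = 1.13 mas = 1.13×10^-3″ → d = 1/p = 885.0 pc
Star 2: M = m − 5 log₁₀ d + 5 = 3.37 − 5·2.9469 + 5 = -6.365
ΔM = M_1 − M_2 = 6.194 − (-6.365) = 12.559; smaller M is more luminous → Star 2.
L ratio = 10^(0.4 |ΔM|) = 10^5.024 = 105600

Star 2 is more luminous, by a factor of 106000.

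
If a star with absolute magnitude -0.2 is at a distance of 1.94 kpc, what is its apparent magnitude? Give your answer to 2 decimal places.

m ≈ 11.24

d = 1.94 kpc = 1940 pc
m = M + 5 log₁₀ d − 5 = -0.2 + 5·3.2878 − 5 = 11.239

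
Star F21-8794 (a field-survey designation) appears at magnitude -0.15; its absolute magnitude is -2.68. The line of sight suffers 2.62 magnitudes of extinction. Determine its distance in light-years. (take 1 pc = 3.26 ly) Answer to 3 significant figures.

d ≈ 31.3 ly

m − M = 5 log₁₀(d/10 pc) + A  ⇒  -0.15 − (-2.68) − 2.62 = 5 log₁₀(d/10)
-0.090 = 5 log₁₀(d/10)
log₁₀ d = (m − M − A)/5 + 1 = 0.9820
d = 10^0.9820 = 9.594 pc
= 31.28 ly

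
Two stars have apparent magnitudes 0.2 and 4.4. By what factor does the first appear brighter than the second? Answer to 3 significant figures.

47.9

Magnitude difference = -4.2
Flux ratio = 10^(−0.4 Δm) = 10^(−0.4 × -4.2) = 10^1.680 = 47.86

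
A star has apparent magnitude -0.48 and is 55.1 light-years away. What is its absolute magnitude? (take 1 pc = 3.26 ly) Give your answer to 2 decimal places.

d = 55.1 ly / 3.26 = 16.90 pc
5 log₁₀(d/10 pc) = 5 log₁₀(16.90) − 5 = 1.140
M = m − 5 log₁₀(d/10) = -0.48 − 1.140 = -1.620

M ≈ -1.62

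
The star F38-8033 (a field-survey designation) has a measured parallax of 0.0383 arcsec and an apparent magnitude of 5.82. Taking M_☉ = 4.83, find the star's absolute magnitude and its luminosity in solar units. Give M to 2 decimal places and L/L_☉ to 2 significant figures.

M ≈ 3.74; L/L_☉ ≈ 2.7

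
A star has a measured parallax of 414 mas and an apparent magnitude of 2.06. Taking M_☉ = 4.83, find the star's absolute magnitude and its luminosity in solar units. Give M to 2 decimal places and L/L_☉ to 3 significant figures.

M ≈ 5.15; L/L_☉ ≈ 0.748

d = 1/p = 1000/414 mas = 2.415 pc
M = m − 5 log₁₀ d + 5 = 2.06 − 5·0.3830 + 5 = 5.145
M − M_☉ = 5.145 − 4.83 = 0.315
L/L_☉ = 10^(−0.4 × 0.315) = 0.7482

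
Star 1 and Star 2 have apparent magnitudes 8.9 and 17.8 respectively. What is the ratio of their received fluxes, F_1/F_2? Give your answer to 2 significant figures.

F_1/F_2 ≈ 3600

Magnitude difference = -8.9
Flux ratio = 10^(−0.4 Δm) = 10^(−0.4 × -8.9) = 10^3.560 = 3631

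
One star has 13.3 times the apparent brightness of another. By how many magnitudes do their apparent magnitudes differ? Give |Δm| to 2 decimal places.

Pogson: Δm = −2.5 log₁₀(ratio) = −2.5 log₁₀(13.3) = −2.5 × 1.1239 = -2.810

|Δm| ≈ 2.81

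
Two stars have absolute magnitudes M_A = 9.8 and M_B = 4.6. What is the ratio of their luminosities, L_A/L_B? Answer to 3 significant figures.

L_A/L_B ≈ 8.32×10^-3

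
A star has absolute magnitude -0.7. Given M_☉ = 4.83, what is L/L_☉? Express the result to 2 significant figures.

M − M_☉ = -0.7 − 4.83 = -5.530
L/L_☉ = 10^(−0.4 (M − M_☉)) = 10^2.212 = 162.9

L/L_☉ ≈ 160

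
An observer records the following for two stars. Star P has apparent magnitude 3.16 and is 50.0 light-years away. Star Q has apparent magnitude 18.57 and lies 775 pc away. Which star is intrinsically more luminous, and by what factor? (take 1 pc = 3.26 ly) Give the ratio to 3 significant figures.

Star P: d = 50.0 ly / 3.26 = 15.34 pc
Star P: M = m − 5 log₁₀ d + 5 = 3.16 − 5·1.1858 + 5 = 2.231
Star Q: M = m − 5 log₁₀ d + 5 = 18.57 − 5·2.8893 + 5 = 9.123
ΔM = M_P − M_Q = 2.231 − (9.123) = -6.892; smaller M is more luminous → Star P.
L ratio = 10^(0.4 |ΔM|) = 10^2.757 = 571.3

Star P is more luminous, by a factor of 571.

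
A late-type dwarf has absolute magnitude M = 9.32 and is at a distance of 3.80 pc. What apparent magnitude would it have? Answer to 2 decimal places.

m ≈ 7.22

m = M + 5 log₁₀ d − 5 = 9.32 + 5·0.5798 − 5 = 7.219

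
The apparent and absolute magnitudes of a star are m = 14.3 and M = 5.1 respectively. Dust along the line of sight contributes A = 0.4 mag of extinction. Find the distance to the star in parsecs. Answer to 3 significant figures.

m − M = 5 log₁₀(d/10 pc) + A  ⇒  14.3 − (5.1) − 0.4 = 5 log₁₀(d/10)
8.800 = 5 log₁₀(d/10)
log₁₀ d = (m − M − A)/5 + 1 = 2.7600
d = 10^2.7600 = 575.4 pc

d ≈ 575 pc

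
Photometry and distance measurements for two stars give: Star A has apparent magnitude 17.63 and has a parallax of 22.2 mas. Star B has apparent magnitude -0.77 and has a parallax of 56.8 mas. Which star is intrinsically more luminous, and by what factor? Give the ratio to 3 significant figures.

Star A: p = 22.2 mas = 0.0222″ → d = 1/p = 45.05 pc
Star A: M = m − 5 log₁₀ d + 5 = 17.63 − 5·1.6536 + 5 = 14.362
Star B: p = 56.8 mas = 0.0568″ → d = 1/p = 17.61 pc
Star B: M = m − 5 log₁₀ d + 5 = -0.77 − 5·1.2457 + 5 = -1.998
ΔM = M_A − M_B = 14.362 − (-1.998) = 16.360; smaller M is more luminous → Star B.
L ratio = 10^(0.4 |ΔM|) = 10^6.544 = 3.500×10^6

Star B is more luminous, by a factor of 3.50×10^6.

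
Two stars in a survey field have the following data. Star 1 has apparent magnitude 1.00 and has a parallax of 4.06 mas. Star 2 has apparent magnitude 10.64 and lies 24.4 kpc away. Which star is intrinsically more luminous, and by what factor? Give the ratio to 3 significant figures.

Star 1: p = 4.06 mas = 4.06×10^-3″ → d = 1/p = 246.3 pc
Star 1: M = m − 5 log₁₀ d + 5 = 1.00 − 5·2.3915 + 5 = -5.957
Star 2: d = 24.4 kpc = 24400 pc
Star 2: M = m − 5 log₁₀ d + 5 = 10.64 − 5·4.3874 + 5 = -6.297
ΔM = M_1 − M_2 = -5.957 − (-6.297) = 0.340; smaller M is more luminous → Star 2.
L ratio = 10^(0.4 |ΔM|) = 10^0.136 = 1.367

Star 2 is more luminous, by a factor of 1.37.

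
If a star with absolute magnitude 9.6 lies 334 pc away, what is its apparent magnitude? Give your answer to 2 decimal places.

m ≈ 17.22

m = M + 5 log₁₀ d − 5 = 9.6 + 5·2.5237 − 5 = 17.219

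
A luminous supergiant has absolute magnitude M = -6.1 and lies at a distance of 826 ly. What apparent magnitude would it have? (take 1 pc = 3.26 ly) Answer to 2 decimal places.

m ≈ 0.92

d = 826 ly / 3.26 = 253.4 pc
m = M + 5 log₁₀ d − 5 = -6.1 + 5·2.4038 − 5 = 0.919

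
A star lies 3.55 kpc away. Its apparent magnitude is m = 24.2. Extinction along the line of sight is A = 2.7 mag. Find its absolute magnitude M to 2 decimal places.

d = 3.55 kpc = 3550 pc
5 log₁₀(d/10 pc) = 5 log₁₀(3550) − 5 = 12.751
M = m − 5 log₁₀(d/10) − A = 24.2 − 12.751 − 2.7 = 8.749

M ≈ 8.75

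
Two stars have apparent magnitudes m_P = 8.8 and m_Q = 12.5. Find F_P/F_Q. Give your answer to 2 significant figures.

Magnitude difference = -3.7
Flux ratio = 10^(−0.4 Δm) = 10^(−0.4 × -3.7) = 10^1.480 = 30.20

F_P/F_Q ≈ 30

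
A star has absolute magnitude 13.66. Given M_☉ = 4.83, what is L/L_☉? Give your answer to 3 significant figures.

L/L_☉ ≈ 2.94×10^-4

M − M_☉ = 13.66 − 4.83 = 8.830
L/L_☉ = 10^(−0.4 (M − M_☉)) = 10^-3.532 = 2.938×10^-4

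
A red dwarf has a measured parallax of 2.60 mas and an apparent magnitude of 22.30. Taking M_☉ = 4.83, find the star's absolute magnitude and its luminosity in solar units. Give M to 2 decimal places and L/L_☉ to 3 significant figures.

M ≈ 14.37; L/L_☉ ≈ 1.52×10^-4

d = 1/p = 1000/2.60 mas = 384.6 pc
M = m − 5 log₁₀ d + 5 = 22.30 − 5·2.5850 + 5 = 14.375
M − M_☉ = 14.375 − 4.83 = 9.545
L/L_☉ = 10^(−0.4 × 9.545) = 1.521×10^-4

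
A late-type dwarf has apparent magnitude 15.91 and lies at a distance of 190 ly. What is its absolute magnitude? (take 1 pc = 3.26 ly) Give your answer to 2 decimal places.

d = 190 ly / 3.26 = 58.28 pc
5 log₁₀(d/10 pc) = 5 log₁₀(58.28) − 5 = 3.828
M = m − 5 log₁₀(d/10) = 15.91 − 3.828 = 12.082

M ≈ 12.08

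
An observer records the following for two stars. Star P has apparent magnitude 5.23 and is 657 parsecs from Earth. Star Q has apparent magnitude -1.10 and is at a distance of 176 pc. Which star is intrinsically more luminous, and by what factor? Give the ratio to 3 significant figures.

Star Q is more luminous, by a factor of 24.4.

Star P: M = m − 5 log₁₀ d + 5 = 5.23 − 5·2.8176 + 5 = -3.858
Star Q: M = m − 5 log₁₀ d + 5 = -1.10 − 5·2.2455 + 5 = -7.328
ΔM = M_P − M_Q = -3.858 − (-7.328) = 3.470; smaller M is more luminous → Star Q.
L ratio = 10^(0.4 |ΔM|) = 10^1.388 = 24.43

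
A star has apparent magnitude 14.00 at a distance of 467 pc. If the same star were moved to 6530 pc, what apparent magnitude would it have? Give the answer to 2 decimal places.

Flux ∝ 1/d², so Δm = 5 log₁₀(d₂/d₁) = 5 log₁₀(6530/467) = 5.728
m₂ = m₁ + Δm = 14.00 + (5.728) = 19.728

m ≈ 19.73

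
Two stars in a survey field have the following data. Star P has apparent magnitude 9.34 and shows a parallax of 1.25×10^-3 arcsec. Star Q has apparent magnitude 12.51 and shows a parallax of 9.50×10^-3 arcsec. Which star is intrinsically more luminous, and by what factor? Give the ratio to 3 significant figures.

Star P: d = 1/p = 1/1.25×10^-3″ = 800.0 pc
Star P: M = m − 5 log₁₀ d + 5 = 9.34 − 5·2.9031 + 5 = -0.175
Star Q: d = 1/p = 1/9.50×10^-3″ = 105.3 pc
Star Q: M = m − 5 log₁₀ d + 5 = 12.51 − 5·2.0223 + 5 = 7.399
ΔM = M_P − M_Q = -0.175 − (7.399) = -7.574; smaller M is more luminous → Star P.
L ratio = 10^(0.4 |ΔM|) = 10^3.030 = 1071

Star P is more luminous, by a factor of 1070.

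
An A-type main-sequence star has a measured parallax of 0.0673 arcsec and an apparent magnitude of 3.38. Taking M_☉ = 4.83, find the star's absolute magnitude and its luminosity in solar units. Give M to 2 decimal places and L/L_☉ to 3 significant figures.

d = 1/p = 1/0.0673″ = 14.86 pc
M = m − 5 log₁₀ d + 5 = 3.38 − 5·1.1720 + 5 = 2.520
M − M_☉ = 2.520 − 4.83 = -2.310
L/L_☉ = 10^(−0.4 × -2.310) = 8.394

M ≈ 2.52; L/L_☉ ≈ 8.39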